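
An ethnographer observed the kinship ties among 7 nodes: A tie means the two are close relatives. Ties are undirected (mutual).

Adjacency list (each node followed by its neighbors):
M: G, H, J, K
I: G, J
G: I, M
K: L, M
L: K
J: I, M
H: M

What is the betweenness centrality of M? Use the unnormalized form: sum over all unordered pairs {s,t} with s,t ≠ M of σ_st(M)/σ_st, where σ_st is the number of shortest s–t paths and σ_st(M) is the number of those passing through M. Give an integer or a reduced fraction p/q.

Pairs whose geodesics pass through M — I–L: 2/2; I–K: 2/2; I–H: 2/2; L–G: 1; L–J: 1; L–H: 1; K–G: 1; K–J: 1; K–H: 1; G–J: 1/2; G–H: 1; J–H: 1.
All other pairs contribute 0.
Summing the contributions gives betweenness(M) = 23/2.

23/2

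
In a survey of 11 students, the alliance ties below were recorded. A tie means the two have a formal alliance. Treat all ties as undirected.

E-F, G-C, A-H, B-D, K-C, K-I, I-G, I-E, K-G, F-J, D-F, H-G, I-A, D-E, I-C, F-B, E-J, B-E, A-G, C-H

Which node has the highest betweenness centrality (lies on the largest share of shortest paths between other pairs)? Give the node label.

Unnormalized betweenness of each node: A:2, B:0, C:5/2, D:0, E:25, F:1, G:10/3, H:1/3, I:155/6, J:0, K:0.
I has the largest value, 155/6, making it the main broker — the node through which the most shortest paths run.

I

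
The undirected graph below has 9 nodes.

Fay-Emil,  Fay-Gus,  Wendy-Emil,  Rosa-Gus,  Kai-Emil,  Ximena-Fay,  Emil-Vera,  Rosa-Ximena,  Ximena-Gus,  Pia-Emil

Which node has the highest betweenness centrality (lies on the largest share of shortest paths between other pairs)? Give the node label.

Unnormalized betweenness of each node: Emil:22, Fay:15, Gus:3, Kai:0, Pia:0, Rosa:0, Vera:0, Wendy:0, Ximena:3.
Emil has the largest value, 22, making it the main broker — the node through which the most shortest paths run.

Emil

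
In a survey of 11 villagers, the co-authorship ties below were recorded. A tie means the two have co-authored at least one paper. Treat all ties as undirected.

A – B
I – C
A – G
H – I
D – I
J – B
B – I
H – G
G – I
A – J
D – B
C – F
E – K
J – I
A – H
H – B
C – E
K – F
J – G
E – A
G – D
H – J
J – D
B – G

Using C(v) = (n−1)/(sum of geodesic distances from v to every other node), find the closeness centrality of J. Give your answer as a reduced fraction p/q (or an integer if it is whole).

5/8

Distances from J: A:1, B:1, C:2, D:1, E:2, F:3, G:1, H:1, I:1, K:3. Sum = 16.
n = 11, so closeness = 10/16 = 5/8.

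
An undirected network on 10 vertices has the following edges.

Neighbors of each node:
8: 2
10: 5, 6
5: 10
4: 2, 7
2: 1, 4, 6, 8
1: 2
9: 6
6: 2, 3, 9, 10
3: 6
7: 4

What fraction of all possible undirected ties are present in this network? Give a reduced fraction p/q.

There are 9 edges and 10 nodes, so the maximum possible is C(10,2) = 45.
Density = 9/45 = 1/5.

1/5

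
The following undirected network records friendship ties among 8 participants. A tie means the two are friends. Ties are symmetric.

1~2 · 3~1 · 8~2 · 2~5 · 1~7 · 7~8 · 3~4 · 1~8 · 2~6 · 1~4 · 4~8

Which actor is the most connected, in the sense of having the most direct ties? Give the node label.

Degrees — 1:5, 2:4, 3:2, 4:3, 5:1, 6:1, 7:2, 8:4.
The maximum is 5, attained only by 1.

1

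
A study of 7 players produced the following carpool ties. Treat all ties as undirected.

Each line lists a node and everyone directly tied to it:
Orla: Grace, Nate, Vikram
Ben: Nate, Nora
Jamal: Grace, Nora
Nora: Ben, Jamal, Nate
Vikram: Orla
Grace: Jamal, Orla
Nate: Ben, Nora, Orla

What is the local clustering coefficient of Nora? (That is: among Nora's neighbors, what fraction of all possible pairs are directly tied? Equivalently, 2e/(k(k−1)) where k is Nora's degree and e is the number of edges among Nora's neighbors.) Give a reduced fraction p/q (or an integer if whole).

1/3

Nora's neighbors: Ben, Jamal, and Nate (k = 3).
Possible neighbor pairs: C(3,2) = 3. Edges among them: Ben–Nate → e = 1.
Clustering(Nora) = 1/3.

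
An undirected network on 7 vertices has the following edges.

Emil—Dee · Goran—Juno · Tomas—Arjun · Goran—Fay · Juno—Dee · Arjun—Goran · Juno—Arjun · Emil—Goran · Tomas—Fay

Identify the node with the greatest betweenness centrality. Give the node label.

Unnormalized betweenness of each node: Arjun:3, Dee:1/2, Emil:1, Fay:1, Goran:6, Juno:3, Tomas:1/2.
Goran has the largest value, 6, making it the main broker — the node through which the most shortest paths run.

Goran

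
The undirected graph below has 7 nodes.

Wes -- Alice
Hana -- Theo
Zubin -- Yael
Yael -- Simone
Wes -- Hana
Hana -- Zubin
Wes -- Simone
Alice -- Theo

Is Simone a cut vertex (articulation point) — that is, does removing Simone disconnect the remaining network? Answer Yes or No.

No

Even without Simone, every remaining node can still reach every other (the residual graph is connected), so Simone is not a cut vertex.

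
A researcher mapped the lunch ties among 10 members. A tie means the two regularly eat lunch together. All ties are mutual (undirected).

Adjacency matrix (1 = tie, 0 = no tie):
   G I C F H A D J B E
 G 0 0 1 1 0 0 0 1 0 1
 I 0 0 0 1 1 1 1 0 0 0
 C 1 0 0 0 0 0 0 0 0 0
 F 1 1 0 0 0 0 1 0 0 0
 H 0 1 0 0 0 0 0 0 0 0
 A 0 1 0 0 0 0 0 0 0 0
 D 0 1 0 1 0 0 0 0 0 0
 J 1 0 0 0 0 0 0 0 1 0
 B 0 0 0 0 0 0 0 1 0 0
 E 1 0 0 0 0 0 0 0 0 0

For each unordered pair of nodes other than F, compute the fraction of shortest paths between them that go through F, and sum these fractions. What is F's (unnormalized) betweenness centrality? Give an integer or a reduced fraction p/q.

20

Pairs whose geodesics pass through F — G–I: 1; G–H: 1; G–A: 1; G–D: 1; I–C: 1; I–J: 1; I–B: 1; I–E: 1; C–H: 1; C–A: 1; C–D: 1; H–J: 1; H–B: 1; H–E: 1 … (+6 more pairs).
All other pairs contribute 0.
Summing the contributions gives betweenness(F) = 20.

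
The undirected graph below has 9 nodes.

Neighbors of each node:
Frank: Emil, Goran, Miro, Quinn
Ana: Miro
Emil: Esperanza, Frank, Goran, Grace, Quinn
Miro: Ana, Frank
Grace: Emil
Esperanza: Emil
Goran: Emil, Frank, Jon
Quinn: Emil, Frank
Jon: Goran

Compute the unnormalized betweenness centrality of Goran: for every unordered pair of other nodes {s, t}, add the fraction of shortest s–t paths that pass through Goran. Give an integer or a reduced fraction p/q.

7

Pairs whose geodesics pass through Goran — Ana–Jon: 1; Grace–Jon: 1; Emil–Jon: 1; Jon–Quinn: 2/2; Jon–Miro: 1; Jon–Esperanza: 1; Jon–Frank: 1.
All other pairs contribute 0.
Summing the contributions gives betweenness(Goran) = 7.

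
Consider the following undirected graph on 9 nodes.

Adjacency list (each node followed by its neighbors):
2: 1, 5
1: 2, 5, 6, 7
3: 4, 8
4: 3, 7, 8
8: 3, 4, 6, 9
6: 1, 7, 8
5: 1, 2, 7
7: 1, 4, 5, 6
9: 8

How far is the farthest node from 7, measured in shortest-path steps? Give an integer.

3

Distances from 7: 1:1, 2:2, 3:2, 4:1, 5:1, 6:1, 8:2, 9:3.
The largest is 3 (to 9), so the eccentricity of 7 is 3.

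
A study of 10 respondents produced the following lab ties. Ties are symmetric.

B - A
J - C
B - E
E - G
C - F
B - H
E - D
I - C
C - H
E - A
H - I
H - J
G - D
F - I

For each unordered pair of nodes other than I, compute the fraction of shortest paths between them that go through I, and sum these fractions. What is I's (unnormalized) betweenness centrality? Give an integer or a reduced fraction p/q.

3

Pairs whose geodesics pass through I — D–F: 1/2; G–F: 1/2; B–F: 1/2; E–F: 1/2; A–F: 1/2; F–H: 1/2.
All other pairs contribute 0.
Summing the contributions gives betweenness(I) = 3.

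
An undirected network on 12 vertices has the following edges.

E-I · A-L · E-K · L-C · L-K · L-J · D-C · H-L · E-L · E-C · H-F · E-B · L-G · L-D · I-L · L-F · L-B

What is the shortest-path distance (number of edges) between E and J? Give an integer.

One shortest route is E – L – J, which uses 2 edges, and E and J are not directly tied, so nothing shorter exists. So d(E,J) = 2.

2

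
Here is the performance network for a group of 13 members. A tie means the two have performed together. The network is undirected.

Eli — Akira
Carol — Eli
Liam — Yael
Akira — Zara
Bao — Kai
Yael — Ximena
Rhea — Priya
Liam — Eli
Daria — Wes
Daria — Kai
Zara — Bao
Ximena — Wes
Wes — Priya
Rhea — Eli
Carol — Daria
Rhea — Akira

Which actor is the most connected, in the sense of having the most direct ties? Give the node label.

Degrees — Akira:3, Bao:2, Carol:2, Daria:3, Eli:4, Kai:2, Liam:2, Priya:2, Rhea:3, Wes:3, Ximena:2, Yael:2, Zara:2.
The maximum is 4, attained only by Eli.

Eli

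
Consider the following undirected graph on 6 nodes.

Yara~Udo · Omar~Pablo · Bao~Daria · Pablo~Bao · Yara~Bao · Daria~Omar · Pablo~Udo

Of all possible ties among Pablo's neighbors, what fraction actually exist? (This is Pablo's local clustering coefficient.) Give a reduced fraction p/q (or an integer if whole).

0

Pablo's neighbors: Bao, Omar, and Udo (k = 3).
Possible neighbor pairs: C(3,2) = 3. Edges among them: none → e = 0.
Clustering(Pablo) = 0/3 = 0.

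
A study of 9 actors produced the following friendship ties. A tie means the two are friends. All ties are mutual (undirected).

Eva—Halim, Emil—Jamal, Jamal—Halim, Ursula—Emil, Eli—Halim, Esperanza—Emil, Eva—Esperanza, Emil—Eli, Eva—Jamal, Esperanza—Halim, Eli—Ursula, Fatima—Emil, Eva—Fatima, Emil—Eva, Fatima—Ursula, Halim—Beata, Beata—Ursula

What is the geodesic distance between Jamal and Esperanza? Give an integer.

2

One shortest route is Jamal – Halim – Esperanza, which uses 2 edges, and Jamal and Esperanza are not directly tied, so nothing shorter exists. So d(Jamal,Esperanza) = 2.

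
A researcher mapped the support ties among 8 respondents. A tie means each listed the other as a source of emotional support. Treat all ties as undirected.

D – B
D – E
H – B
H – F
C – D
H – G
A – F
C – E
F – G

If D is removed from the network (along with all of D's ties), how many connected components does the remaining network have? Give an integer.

2

Without D, the remaining ties split the others into: {A, B, F, G, H}; {C, E}.
That's 2 separate components.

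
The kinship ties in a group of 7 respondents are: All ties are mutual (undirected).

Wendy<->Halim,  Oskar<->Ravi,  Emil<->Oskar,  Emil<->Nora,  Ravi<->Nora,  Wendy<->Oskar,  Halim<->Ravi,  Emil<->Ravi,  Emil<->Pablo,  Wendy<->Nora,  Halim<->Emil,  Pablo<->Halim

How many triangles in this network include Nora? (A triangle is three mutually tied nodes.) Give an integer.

Nora's neighbors: Emil, Ravi, and Wendy.
Neighbor pairs that are themselves tied: Nora–Emil–Ravi. Each forms one triangle with Nora, for 1 in total.

1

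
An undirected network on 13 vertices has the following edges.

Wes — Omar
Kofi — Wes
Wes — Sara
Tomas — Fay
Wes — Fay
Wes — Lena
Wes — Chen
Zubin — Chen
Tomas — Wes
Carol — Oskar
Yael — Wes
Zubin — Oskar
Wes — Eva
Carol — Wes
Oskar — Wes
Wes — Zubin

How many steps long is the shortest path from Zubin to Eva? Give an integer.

2

One shortest route is Zubin – Wes – Eva, which uses 2 edges, and Zubin and Eva are not directly tied, so nothing shorter exists. So d(Zubin,Eva) = 2.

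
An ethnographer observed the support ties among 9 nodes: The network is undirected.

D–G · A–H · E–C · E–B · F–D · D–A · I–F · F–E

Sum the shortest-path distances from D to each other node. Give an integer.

15

Distances from D: A:1, B:3, C:3, E:2, F:1, G:1, H:2, I:2.
Sum = 1 + 3 + 3 + 2 + 1 + 1 + 2 + 2 = 15.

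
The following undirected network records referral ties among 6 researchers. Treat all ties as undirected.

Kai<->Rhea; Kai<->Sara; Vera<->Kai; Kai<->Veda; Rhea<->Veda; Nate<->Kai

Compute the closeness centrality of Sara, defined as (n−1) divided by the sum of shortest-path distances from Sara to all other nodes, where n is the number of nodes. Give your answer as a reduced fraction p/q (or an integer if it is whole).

5/9

Distances from Sara: Kai:1, Nate:2, Rhea:2, Veda:2, Vera:2. Sum = 9.
n = 6, so closeness = 5/9.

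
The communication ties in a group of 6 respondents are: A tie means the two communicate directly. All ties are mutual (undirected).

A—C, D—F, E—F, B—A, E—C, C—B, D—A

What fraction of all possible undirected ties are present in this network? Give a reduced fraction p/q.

7/15

There are 7 edges and 6 nodes, so the maximum possible is C(6,2) = 15.
Density = 7/15.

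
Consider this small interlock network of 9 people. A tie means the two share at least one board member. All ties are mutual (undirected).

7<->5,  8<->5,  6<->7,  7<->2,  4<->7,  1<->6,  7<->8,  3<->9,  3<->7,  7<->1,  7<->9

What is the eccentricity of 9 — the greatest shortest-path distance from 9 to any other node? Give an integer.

Distances from 9: 1:2, 2:2, 3:1, 4:2, 5:2, 6:2, 7:1, 8:2.
The largest is 2 (to 8, 5, 1, 6, 2, and 4), so the eccentricity of 9 is 2.

2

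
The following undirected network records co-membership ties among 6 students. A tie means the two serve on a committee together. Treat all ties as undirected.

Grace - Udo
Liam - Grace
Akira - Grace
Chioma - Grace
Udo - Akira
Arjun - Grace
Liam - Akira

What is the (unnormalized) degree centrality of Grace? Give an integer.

5

Grace is directly tied to Akira, Arjun, Chioma, Liam, and Udo. That is 5 neighbors, so the degree of Grace is 5.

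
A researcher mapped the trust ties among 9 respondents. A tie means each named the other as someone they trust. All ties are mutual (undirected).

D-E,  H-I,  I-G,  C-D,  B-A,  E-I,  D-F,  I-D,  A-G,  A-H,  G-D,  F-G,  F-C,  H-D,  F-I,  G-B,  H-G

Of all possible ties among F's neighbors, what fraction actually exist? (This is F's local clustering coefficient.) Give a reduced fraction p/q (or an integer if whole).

F's neighbors: C, D, G, and I (k = 4).
Possible neighbor pairs: C(4,2) = 6. Edges among them: C–D, D–G, D–I, G–I → e = 4.
Clustering(F) = 4/6 = 2/3.

2/3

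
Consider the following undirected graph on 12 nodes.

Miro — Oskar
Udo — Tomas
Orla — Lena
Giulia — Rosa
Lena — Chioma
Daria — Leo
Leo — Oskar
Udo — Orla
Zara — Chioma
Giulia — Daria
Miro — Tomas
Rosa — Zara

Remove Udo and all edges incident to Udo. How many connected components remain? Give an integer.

Udo's neighbors (Orla and Tomas) remain reachable from one another through other ties, so the rest of the network stays in one piece.

1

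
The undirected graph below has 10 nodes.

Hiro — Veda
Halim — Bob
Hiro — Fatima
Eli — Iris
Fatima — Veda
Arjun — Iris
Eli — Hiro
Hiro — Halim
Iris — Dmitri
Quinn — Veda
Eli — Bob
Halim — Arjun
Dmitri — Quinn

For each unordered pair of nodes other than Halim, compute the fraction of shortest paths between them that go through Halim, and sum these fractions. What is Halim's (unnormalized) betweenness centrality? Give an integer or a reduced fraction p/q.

Pairs whose geodesics pass through Halim — Veda–Bob: 1/2; Veda–Arjun: 1; Fatima–Bob: 1/2; Fatima–Arjun: 1; Hiro–Bob: 1/2; Hiro–Arjun: 1; Bob–Arjun: 1; Bob–Quinn: 1/3.
All other pairs contribute 0.
Summing the contributions gives betweenness(Halim) = 35/6.

35/6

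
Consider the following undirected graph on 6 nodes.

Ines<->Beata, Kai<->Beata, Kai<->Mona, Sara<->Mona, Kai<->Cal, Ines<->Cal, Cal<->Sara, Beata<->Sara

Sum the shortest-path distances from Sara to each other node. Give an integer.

7

Distances from Sara: Beata:1, Cal:1, Ines:2, Kai:2, Mona:1.
Sum = 1 + 1 + 2 + 2 + 1 = 7.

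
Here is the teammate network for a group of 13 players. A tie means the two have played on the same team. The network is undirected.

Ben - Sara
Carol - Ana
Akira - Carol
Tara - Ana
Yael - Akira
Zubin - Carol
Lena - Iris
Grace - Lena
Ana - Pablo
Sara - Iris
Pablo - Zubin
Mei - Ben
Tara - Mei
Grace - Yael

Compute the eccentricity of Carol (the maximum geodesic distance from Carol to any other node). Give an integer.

Distances from Carol: Akira:1, Ana:1, Ben:4, Grace:3, Iris:5, Lena:4, Mei:3, Pablo:2, Sara:5, Tara:2, Yael:2, Zubin:1.
The largest is 5 (to Sara and Iris), so the eccentricity of Carol is 5.

5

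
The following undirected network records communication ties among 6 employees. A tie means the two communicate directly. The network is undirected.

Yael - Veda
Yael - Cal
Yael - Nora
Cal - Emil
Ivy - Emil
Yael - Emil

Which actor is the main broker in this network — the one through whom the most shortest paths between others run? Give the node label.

Yael

Unnormalized betweenness of each node: Cal:0, Emil:4, Ivy:0, Nora:0, Veda:0, Yael:7.
Yael has the largest value, 7, making it the main broker — the node through which the most shortest paths run.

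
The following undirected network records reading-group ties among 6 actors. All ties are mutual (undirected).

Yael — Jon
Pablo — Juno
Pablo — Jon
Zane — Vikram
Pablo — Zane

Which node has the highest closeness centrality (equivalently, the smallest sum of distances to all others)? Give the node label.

Farness (sum of distances to all others) for each node — Jon:9, Juno:11, Pablo:7, Vikram:13, Yael:13, Zane:9.
The smallest farness is 7, for Pablo, so Pablo has the highest closeness.

Pablo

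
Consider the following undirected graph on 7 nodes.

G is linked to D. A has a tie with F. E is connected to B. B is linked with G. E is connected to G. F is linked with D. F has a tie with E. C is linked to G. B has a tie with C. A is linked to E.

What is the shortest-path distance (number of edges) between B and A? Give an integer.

2

One shortest route is B – E – A, which uses 2 edges, and B and A are not directly tied, so nothing shorter exists. So d(B,A) = 2.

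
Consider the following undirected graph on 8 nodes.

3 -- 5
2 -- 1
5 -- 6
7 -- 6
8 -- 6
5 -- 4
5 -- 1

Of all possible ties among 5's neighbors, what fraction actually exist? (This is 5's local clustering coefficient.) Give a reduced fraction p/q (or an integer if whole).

5's neighbors: 1, 3, 4, and 6 (k = 4).
Possible neighbor pairs: C(4,2) = 6. Edges among them: none → e = 0.
Clustering(5) = 0/6 = 0.

0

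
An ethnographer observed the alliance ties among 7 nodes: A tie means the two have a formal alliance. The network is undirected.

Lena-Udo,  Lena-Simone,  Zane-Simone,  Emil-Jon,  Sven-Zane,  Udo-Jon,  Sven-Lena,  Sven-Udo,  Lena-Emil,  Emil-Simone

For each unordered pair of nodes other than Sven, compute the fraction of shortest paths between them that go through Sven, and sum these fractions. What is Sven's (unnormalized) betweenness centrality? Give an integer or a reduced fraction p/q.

Pairs whose geodesics pass through Sven — Zane–Lena: 1/2; Zane–Udo: 1; Zane–Jon: 1/2.
All other pairs contribute 0.
Summing the contributions gives betweenness(Sven) = 2.

2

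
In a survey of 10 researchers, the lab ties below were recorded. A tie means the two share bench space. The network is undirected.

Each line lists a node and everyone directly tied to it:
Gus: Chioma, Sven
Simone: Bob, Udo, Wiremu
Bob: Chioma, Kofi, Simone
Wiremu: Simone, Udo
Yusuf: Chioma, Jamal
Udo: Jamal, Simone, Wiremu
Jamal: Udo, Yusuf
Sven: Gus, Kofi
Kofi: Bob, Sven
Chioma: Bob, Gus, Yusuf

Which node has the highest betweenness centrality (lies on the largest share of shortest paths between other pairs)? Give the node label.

Bob

Unnormalized betweenness of each node: Bob:29/2, Chioma:23/2, Gus:3, Jamal:7/2, Kofi:4, Simone:10, Sven:1, Udo:9/2, Wiremu:0, Yusuf:5.
Bob has the largest value, 29/2, making it the main broker — the node through which the most shortest paths run.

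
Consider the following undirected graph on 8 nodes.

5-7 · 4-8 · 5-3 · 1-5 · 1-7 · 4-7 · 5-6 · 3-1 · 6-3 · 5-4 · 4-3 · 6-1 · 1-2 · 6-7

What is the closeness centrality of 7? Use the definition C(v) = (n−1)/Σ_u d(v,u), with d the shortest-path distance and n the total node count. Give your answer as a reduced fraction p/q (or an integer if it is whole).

Distances from 7: 1:1, 2:2, 3:2, 4:1, 5:1, 6:1, 8:2. Sum = 10.
n = 8, so closeness = 7/10.

7/10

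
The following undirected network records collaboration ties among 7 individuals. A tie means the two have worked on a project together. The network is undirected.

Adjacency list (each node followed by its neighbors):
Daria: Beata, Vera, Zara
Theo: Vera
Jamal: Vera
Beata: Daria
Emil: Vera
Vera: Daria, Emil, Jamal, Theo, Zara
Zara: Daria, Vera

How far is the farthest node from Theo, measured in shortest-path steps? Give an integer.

3

Distances from Theo: Beata:3, Daria:2, Emil:2, Jamal:2, Vera:1, Zara:2.
The largest is 3 (to Beata), so the eccentricity of Theo is 3.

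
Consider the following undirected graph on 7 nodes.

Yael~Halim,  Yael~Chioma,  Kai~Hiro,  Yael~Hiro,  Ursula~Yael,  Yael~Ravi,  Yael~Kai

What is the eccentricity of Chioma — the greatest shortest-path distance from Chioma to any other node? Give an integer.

Distances from Chioma: Halim:2, Hiro:2, Kai:2, Ravi:2, Ursula:2, Yael:1.
The largest is 2 (to Halim, Ravi, Hiro, Ursula, and Kai), so the eccentricity of Chioma is 2.

2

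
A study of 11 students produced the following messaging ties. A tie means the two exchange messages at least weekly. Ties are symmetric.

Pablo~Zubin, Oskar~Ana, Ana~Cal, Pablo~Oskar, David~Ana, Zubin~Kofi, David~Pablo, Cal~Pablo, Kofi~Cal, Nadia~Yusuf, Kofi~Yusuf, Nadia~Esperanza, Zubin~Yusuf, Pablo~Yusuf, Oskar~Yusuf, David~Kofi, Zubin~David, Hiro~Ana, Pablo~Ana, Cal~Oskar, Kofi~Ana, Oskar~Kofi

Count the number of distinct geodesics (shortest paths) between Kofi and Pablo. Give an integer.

6

The shortest distance is 2. The length-2 paths are: Kofi–Yusuf–Pablo; Kofi–Oskar–Pablo; Kofi–Zubin–Pablo; Kofi–David–Pablo; Kofi–Cal–Pablo; Kofi–Ana–Pablo.
That gives 6 distinct shortest paths.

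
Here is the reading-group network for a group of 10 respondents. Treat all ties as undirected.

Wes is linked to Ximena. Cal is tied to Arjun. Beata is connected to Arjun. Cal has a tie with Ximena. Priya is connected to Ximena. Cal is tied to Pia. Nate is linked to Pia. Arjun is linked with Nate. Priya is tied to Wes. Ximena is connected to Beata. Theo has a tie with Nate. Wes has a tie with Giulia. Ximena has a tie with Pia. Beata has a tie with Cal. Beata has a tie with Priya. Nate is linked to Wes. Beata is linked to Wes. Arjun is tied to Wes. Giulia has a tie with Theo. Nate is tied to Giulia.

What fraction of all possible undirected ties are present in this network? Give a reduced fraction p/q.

4/9

There are 20 edges and 10 nodes, so the maximum possible is C(10,2) = 45.
Density = 20/45 = 4/9.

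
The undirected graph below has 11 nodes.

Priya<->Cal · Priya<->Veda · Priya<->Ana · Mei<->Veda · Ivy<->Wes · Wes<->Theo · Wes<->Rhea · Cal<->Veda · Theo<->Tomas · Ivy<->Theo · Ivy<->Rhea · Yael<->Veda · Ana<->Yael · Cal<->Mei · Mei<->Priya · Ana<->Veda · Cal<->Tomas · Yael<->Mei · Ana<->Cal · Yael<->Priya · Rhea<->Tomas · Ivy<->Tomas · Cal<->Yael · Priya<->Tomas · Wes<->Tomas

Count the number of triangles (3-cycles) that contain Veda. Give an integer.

9

Veda's neighbors: Ana, Cal, Mei, Priya, and Yael.
Neighbor pairs that are themselves tied: Veda–Ana–Cal; Veda–Ana–Priya; Veda–Ana–Yael; Veda–Cal–Mei; Veda–Cal–Priya; Veda–Cal–Yael; Veda–Mei–Priya; Veda–Mei–Yael; Veda–Priya–Yael. Each forms one triangle with Veda, for 9 in total.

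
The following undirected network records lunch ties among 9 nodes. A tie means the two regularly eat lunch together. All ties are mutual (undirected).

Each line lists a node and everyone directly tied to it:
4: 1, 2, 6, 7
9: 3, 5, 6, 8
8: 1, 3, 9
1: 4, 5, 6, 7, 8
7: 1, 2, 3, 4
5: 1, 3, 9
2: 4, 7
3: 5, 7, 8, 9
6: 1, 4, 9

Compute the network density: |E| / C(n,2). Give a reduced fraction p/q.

There are 16 edges and 9 nodes, so the maximum possible is C(9,2) = 36.
Density = 16/36 = 4/9.

4/9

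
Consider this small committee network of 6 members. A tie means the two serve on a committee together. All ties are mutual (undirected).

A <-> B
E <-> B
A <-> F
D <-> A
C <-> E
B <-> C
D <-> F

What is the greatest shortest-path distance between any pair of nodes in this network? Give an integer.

3

Eccentricity of each node (its greatest distance to any other): A:2, B:2, C:3, D:3, E:3, F:3.
The maximum eccentricity is 3, realized for instance by the pair F–C via F – A – B – C. So the diameter is 3.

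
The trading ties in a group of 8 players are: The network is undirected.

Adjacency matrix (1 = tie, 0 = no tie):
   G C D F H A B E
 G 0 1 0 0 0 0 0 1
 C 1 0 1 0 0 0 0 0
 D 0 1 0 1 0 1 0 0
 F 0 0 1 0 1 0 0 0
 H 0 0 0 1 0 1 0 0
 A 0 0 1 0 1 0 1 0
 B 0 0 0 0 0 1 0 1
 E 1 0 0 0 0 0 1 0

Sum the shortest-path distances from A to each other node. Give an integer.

Distances from A: B:1, C:2, D:1, E:2, F:2, G:3, H:1.
Sum = 1 + 2 + 1 + 2 + 2 + 3 + 1 = 12.

12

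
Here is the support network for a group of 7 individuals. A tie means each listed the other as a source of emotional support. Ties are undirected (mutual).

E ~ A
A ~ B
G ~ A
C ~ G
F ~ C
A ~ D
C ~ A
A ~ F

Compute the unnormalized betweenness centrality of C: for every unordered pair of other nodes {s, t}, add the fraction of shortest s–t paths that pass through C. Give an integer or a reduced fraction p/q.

1/2

Pairs whose geodesics pass through C — G–F: 1/2.
All other pairs contribute 0.
Summing the contributions gives betweenness(C) = 1/2.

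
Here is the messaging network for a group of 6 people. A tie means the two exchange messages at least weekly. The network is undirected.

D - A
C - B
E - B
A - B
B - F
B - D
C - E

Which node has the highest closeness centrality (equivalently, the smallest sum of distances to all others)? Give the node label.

B

Farness (sum of distances to all others) for each node — A:8, B:5, C:8, D:8, E:8, F:9.
The smallest farness is 5, for B, so B has the highest closeness.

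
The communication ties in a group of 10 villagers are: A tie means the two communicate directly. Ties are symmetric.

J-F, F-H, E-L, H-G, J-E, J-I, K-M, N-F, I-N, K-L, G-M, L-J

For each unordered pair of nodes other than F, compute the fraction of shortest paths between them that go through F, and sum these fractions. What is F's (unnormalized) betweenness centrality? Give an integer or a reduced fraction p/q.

23/2

Pairs whose geodesics pass through F — N–J: 1/2; N–E: 1/2; N–L: 1/2; N–K: 1/2; N–M: 1; N–G: 1; N–H: 1; I–G: 2/2; I–H: 2/2; J–G: 1; J–H: 1; E–G: 1/2; E–H: 1; L–H: 1.
All other pairs contribute 0.
Summing the contributions gives betweenness(F) = 23/2.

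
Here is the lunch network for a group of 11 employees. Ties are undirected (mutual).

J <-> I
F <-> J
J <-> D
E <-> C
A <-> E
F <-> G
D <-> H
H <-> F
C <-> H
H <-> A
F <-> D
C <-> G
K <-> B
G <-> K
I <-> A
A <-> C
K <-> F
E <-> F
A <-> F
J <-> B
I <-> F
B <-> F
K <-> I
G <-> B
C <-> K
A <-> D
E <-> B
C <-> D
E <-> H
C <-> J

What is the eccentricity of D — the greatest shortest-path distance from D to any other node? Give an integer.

2

Distances from D: A:1, B:2, C:1, E:2, F:1, G:2, H:1, I:2, J:1, K:2.
The largest is 2 (to E, I, G, B, and K), so the eccentricity of D is 2.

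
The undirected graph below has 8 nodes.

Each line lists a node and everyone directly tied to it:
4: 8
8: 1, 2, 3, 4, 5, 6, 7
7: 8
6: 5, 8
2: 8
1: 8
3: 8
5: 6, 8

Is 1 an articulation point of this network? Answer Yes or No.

No

Even without 1, every remaining node can still reach every other (the residual graph is connected), so 1 is not a cut vertex.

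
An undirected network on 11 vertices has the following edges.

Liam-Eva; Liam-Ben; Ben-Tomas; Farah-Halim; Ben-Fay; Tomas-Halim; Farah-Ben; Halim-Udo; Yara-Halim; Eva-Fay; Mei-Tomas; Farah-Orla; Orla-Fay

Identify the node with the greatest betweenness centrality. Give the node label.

Ben

Unnormalized betweenness of each node: Ben:286/15, Eva:5/6, Farah:359/30, Fay:34/5, Halim:56/3, Liam:91/30, Mei:0, Orla:73/30, Tomas:71/5, Udo:0, Yara:0.
Ben has the largest value, 286/15, making it the main broker — the node through which the most shortest paths run.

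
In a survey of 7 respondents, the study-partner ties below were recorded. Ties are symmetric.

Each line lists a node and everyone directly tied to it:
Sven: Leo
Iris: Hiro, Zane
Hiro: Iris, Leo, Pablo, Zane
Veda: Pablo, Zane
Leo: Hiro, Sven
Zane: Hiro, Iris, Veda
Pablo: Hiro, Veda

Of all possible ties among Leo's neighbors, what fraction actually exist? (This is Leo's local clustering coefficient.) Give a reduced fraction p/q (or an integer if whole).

0

Leo's neighbors: Hiro and Sven (k = 2).
Possible neighbor pairs: C(2,2) = 1. Edges among them: none → e = 0.
Clustering(Leo) = 0/1.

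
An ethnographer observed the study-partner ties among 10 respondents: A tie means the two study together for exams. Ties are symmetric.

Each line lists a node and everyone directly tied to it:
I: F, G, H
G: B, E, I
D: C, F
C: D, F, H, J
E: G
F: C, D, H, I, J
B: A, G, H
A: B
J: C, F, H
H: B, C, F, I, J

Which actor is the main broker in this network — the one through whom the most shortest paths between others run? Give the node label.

H

Unnormalized betweenness of each node: A:0, B:31/3, C:2, D:0, E:0, F:22/3, G:9, H:38/3, I:23/3, J:0.
H has the largest value, 38/3, making it the main broker — the node through which the most shortest paths run.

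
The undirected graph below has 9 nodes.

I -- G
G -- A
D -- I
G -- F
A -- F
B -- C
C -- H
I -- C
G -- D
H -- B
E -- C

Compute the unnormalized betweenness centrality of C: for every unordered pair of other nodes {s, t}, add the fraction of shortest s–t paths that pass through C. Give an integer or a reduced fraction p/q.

Pairs whose geodesics pass through C — H–E: 1; H–A: 1; H–I: 1; H–D: 1; H–G: 1; H–F: 1; E–B: 1; E–A: 1; E–I: 1; E–D: 1; E–G: 1; E–F: 1; B–A: 1; B–I: 1 … (+3 more pairs).
All other pairs contribute 0.
Summing the contributions gives betweenness(C) = 17.

17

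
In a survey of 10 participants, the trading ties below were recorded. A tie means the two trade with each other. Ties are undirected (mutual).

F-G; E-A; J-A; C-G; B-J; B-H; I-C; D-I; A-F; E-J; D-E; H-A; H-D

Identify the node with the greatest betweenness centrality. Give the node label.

Unnormalized betweenness of each node: A:21/2, B:1/2, C:3, D:9, E:4, F:13/2, G:7/2, H:6, I:11/2, J:5/2.
A has the largest value, 21/2, making it the main broker — the node through which the most shortest paths run.

A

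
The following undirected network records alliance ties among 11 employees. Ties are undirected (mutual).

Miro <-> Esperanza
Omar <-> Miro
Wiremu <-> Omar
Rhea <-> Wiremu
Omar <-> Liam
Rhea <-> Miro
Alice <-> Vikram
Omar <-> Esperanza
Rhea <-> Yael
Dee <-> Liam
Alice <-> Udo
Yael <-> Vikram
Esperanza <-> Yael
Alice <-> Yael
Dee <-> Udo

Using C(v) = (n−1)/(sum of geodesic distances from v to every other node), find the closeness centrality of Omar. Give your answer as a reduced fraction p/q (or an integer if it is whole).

Distances from Omar: Alice:3, Dee:2, Esperanza:1, Liam:1, Miro:1, Rhea:2, Udo:3, Vikram:3, Wiremu:1, Yael:2. Sum = 19.
n = 11, so closeness = 10/19.

10/19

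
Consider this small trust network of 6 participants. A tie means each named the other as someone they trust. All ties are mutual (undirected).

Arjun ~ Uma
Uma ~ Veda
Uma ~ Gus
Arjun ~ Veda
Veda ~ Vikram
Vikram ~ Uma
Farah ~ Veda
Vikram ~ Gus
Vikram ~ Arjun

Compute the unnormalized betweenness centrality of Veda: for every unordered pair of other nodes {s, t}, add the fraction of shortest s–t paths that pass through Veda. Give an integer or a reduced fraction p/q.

Pairs whose geodesics pass through Veda — Uma–Farah: 1; Arjun–Farah: 1; Vikram–Farah: 1; Farah–Gus: 2/2.
All other pairs contribute 0.
Summing the contributions gives betweenness(Veda) = 4.

4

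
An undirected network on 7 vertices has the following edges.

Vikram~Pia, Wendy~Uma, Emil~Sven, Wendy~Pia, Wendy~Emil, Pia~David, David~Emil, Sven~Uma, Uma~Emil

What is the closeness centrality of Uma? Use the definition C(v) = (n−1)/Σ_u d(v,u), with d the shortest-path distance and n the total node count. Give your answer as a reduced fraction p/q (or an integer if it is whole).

Distances from Uma: David:2, Emil:1, Pia:2, Sven:1, Vikram:3, Wendy:1. Sum = 10.
n = 7, so closeness = 6/10 = 3/5.

3/5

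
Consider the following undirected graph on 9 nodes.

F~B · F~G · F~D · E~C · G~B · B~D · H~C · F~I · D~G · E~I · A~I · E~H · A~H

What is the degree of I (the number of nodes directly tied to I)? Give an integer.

3

I is directly tied to A, E, and F. That is 3 neighbors, so the degree of I is 3.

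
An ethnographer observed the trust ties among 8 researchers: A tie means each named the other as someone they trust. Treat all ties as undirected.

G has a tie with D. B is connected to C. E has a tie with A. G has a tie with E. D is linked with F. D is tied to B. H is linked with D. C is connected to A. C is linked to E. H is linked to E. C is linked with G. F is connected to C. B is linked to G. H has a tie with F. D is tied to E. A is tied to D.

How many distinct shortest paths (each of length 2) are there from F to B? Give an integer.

The shortest distance is 2. The length-2 paths are: F–C–B; F–D–B.
That gives 2 distinct shortest paths.

2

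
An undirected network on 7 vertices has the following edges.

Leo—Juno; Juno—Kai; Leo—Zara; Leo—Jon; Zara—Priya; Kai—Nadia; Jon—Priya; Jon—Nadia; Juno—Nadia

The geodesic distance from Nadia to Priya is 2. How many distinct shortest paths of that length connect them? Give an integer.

The shortest distance is 2, and the only length-2 path is Nadia–Jon–Priya. So there is exactly 1 shortest path.

1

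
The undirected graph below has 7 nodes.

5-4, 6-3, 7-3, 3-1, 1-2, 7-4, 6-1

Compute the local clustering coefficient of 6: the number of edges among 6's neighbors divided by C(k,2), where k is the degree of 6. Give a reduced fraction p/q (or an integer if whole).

6's neighbors: 1 and 3 (k = 2).
Possible neighbor pairs: C(2,2) = 1. Edges among them: 1–3 → e = 1.
Clustering(6) = 1/1.

1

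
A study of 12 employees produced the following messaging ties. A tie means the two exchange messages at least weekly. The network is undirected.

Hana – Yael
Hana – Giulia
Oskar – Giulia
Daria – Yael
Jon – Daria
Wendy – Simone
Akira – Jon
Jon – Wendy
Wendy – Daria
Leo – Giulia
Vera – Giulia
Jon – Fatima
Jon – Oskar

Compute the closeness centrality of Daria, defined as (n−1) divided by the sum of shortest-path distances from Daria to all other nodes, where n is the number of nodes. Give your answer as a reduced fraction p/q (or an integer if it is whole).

11/24

Distances from Daria: Akira:2, Fatima:2, Giulia:3, Hana:2, Jon:1, Leo:4, Oskar:2, Simone:2, Vera:4, Wendy:1, Yael:1. Sum = 24.
n = 12, so closeness = 11/24.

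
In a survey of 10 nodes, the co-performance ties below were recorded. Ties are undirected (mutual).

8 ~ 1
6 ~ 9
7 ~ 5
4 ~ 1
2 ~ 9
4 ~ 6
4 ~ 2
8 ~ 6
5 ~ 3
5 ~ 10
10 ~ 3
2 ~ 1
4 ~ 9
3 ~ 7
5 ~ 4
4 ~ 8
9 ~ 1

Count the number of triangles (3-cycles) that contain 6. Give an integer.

6's neighbors: 4, 8, and 9.
Neighbor pairs that are themselves tied: 6–4–8; 6–4–9. Each forms one triangle with 6, for 2 in total.

2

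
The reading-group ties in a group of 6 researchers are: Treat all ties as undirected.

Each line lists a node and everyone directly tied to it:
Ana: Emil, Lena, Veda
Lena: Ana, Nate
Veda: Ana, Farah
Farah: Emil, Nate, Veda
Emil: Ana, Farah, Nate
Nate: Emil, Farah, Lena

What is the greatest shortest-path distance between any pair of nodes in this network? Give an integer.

Eccentricity of each node (its greatest distance to any other): Ana:2, Emil:2, Farah:2, Lena:2, Nate:2, Veda:2.
The maximum eccentricity is 2, realized for instance by the pair Veda–Lena via Veda – Ana – Lena. So the diameter is 2.

2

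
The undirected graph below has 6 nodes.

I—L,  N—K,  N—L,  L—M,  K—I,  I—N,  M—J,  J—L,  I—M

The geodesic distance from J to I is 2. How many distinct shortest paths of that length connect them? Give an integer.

The shortest distance is 2. The length-2 paths are: J–M–I; J–L–I.
That gives 2 distinct shortest paths.

2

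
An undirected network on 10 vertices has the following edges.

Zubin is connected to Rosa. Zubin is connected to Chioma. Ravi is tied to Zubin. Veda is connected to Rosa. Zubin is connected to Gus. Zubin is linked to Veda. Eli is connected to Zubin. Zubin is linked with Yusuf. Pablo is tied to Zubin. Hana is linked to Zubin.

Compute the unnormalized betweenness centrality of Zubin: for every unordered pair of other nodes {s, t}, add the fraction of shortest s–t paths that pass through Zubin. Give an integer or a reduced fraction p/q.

35

Pairs whose geodesics pass through Zubin — Yusuf–Veda: 1; Yusuf–Gus: 1; Yusuf–Rosa: 1; Yusuf–Eli: 1; Yusuf–Pablo: 1; Yusuf–Chioma: 1; Yusuf–Ravi: 1; Yusuf–Hana: 1; Veda–Gus: 1; Veda–Eli: 1; Veda–Pablo: 1; Veda–Chioma: 1; Veda–Ravi: 1; Veda–Hana: 1 … (+21 more pairs).
All other pairs contribute 0.
Summing the contributions gives betweenness(Zubin) = 35.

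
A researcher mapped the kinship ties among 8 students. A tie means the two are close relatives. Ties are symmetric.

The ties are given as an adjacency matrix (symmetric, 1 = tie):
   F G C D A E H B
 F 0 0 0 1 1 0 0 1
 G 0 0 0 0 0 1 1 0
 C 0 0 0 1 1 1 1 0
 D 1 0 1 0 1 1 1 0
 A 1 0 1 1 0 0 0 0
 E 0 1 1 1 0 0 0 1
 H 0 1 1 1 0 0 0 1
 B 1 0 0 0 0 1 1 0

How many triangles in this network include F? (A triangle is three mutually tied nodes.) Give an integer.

1

F's neighbors: A, B, and D.
Neighbor pairs that are themselves tied: F–A–D. Each forms one triangle with F, for 1 in total.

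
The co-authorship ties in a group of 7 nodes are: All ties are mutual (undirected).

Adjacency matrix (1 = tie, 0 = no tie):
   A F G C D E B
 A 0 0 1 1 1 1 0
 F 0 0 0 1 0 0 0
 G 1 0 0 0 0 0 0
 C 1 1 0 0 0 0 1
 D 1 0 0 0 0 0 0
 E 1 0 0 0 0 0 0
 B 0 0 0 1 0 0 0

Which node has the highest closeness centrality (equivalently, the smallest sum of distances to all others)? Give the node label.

A

Farness (sum of distances to all others) for each node — A:8, B:14, C:9, D:13, E:13, F:14, G:13.
The smallest farness is 8, for A, so A has the highest closeness.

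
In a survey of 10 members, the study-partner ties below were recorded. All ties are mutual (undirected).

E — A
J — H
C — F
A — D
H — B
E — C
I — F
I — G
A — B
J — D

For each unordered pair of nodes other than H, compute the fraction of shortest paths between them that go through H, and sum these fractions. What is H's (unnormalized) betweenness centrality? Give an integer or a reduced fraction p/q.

Pairs whose geodesics pass through H — J–B: 1.
All other pairs contribute 0.
Summing the contributions gives betweenness(H) = 1.

1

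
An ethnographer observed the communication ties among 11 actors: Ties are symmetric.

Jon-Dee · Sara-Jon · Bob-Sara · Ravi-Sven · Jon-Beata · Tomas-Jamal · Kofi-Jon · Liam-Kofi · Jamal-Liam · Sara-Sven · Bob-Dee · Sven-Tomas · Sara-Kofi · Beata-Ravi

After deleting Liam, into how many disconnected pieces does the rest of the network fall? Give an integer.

1

Liam's neighbors (Jamal and Kofi) remain reachable from one another through other ties, so the rest of the network stays in one piece.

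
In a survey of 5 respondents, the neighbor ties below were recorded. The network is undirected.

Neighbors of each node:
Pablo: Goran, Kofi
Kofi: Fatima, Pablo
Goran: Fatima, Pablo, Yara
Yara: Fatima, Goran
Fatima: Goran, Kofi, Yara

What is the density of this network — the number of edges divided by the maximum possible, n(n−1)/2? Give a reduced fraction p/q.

There are 6 edges and 5 nodes, so the maximum possible is C(5,2) = 10.
Density = 6/10 = 3/5.

3/5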